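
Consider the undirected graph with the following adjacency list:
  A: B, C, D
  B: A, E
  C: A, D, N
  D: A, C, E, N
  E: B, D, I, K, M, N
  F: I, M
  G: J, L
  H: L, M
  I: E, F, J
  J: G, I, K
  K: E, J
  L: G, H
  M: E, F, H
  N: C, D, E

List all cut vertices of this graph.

E

Removing E increases the component count from 1 to 2, so E is a cut vertex.
By contrast removing D leaves 1 component; it is not a cut vertex. No other vertex is a cut vertex either.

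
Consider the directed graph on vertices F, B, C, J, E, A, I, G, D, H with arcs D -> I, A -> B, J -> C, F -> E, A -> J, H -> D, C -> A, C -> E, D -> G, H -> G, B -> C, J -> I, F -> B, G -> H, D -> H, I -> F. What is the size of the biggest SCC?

{A, B, C, F, I, J} are all mutually reachable — one SCC of size 6.
{D, G, H} are all mutually reachable — one SCC of size 3.
{E} is an SCC by itself.
The largest has 6 vertices.

6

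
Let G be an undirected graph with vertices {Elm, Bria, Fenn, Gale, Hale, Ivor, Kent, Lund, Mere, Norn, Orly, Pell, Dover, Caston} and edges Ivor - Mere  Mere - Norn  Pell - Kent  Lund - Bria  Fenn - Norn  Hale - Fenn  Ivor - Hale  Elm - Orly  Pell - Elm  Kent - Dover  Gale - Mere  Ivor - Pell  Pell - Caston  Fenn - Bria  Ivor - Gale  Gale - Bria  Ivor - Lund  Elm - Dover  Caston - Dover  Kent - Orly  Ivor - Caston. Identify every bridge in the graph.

The edges on the cycle Pell-Elm-Orly-Kent-Pell are not bridges since each lies on that cycle.
Every edge lies on some cycle, so there are no bridges.

none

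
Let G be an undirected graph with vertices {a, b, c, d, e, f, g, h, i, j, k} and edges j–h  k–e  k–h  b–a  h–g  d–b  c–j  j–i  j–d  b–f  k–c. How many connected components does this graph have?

1

Starting from a we can reach a, b, c, d, e, f, g, h, i, j, k. That is one component of size 11.
Total: 1 component.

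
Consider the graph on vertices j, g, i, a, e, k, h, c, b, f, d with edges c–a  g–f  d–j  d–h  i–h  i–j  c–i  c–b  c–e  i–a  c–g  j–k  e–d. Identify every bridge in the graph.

b-c, c-g, f-g, j-k

The edges on the cycle c-i-h-d-e-c are not bridges since each lies on that cycle.
But removing b–c disconnects b from c; removing k–j disconnects k from j; removing g–c disconnects g from c; removing f–g disconnects f from g — these are bridges.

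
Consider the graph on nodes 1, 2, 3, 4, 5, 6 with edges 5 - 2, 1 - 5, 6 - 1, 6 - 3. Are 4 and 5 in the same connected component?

No

The component containing 4 is {4}, and 5 is not in it.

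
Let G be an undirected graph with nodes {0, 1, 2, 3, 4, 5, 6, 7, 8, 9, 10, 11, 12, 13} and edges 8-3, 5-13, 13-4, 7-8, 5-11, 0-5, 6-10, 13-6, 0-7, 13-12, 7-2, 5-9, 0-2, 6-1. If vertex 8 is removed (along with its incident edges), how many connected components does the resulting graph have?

With 8 gone, the remaining components are: {3}; {0, 1, 2, 4, 5, 6, 7, 9, 10, 11, 12, 13}.
That is 2 components.

2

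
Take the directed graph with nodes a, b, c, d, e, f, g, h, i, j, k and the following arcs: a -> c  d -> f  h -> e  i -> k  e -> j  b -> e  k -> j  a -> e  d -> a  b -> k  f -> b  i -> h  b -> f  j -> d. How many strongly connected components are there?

5

{a, b, d, e, f, j, k} are all mutually reachable — one SCC of size 7.
{h} is an SCC by itself.
{i} is an SCC by itself.
{g} is an SCC by itself.
{c} is an SCC by itself.
That gives 5 strongly connected components.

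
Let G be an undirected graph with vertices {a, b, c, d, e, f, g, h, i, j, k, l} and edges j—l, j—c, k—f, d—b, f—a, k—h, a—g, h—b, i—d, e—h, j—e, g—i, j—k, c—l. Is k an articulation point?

No

Deleting k leaves 1 component (was 1) (its neighbors f, h, j remain connected to each other), so k is not a cut vertex.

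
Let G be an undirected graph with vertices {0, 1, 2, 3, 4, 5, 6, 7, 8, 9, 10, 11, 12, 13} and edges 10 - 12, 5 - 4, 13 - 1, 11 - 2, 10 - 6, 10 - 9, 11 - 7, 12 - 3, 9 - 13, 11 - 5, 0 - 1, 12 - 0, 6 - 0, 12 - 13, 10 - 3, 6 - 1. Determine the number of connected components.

8 is isolated — a component by itself.
Starting from 2 we can reach 2, 4, 5, 7, 11. That is one component of size 5.
Starting from 0 we can reach 0, 1, 3, 6, 9, 10, 12, 13. That is one component of size 8.
Total: 3 components.

3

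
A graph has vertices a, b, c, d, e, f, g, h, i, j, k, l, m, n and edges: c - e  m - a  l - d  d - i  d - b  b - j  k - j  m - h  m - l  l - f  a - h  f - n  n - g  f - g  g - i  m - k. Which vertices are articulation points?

m

Removing m increases the component count from 2 to 3, so m is a cut vertex.
By contrast removing k leaves 2 components; it is not a cut vertex. No other vertex is a cut vertex either.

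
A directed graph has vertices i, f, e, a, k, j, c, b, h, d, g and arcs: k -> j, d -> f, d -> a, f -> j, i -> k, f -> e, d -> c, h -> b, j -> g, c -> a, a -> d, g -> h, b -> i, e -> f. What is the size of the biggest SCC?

6

{b, g, h, i, j, k} are all mutually reachable — one SCC of size 6.
{a, c, d} are all mutually reachable — one SCC of size 3.
{e, f} are all mutually reachable — one SCC of size 2.
The largest has 6 vertices.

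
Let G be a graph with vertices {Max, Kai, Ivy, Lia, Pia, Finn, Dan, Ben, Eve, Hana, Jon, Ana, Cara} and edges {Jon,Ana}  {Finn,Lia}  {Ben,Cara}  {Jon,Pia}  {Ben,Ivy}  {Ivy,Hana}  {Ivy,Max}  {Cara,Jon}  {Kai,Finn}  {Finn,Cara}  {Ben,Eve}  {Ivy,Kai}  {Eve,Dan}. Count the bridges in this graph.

8

The edges on the cycle Ben-Ivy-Kai-Finn-Cara-Ben are not bridges since each lies on that cycle.
But removing Dan–Eve disconnects Dan from Eve; removing Jon–Ana disconnects Jon from Ana; removing Ivy–Max disconnects Ivy from Max; removing Ivy–Hana disconnects Ivy from Hana — these are bridges.
In total 8 edges are bridges.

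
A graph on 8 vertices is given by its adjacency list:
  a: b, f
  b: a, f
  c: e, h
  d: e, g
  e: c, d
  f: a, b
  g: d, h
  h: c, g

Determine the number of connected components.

2

Starting from a we can reach a, b, f. That is one component of size 3.
Starting from c we can reach c, d, e, g, h. That is one component of size 5.
Total: 2 components.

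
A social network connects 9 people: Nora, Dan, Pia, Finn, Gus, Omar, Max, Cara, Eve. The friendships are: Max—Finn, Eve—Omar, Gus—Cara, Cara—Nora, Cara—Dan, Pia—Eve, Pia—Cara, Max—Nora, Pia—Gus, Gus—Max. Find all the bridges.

Cara-Dan, Eve-Omar, Eve-Pia, Finn-Max

The edges on the cycle Gus-Cara-Nora-Max-Gus are not bridges since each lies on that cycle.
But removing Dan—Cara disconnects Dan from Cara; removing Omar—Eve disconnects Omar from Eve; removing Finn—Max disconnects Finn from Max; removing Pia—Eve disconnects Pia from Eve — these are bridges.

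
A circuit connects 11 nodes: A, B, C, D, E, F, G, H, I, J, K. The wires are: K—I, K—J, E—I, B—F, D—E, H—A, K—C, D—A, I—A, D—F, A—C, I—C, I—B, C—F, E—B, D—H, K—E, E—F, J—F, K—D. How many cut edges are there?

The edges on the cycle D-H-A-D are not bridges since each lies on that cycle.
Every edge lies on some cycle, so there are no bridges.

0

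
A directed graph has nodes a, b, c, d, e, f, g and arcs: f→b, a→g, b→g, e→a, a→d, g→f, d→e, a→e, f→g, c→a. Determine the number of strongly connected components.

{a, d, e} are all mutually reachable — one SCC of size 3.
{b, f, g} are all mutually reachable — one SCC of size 3.
{c} is an SCC by itself.
That gives 3 strongly connected components.

3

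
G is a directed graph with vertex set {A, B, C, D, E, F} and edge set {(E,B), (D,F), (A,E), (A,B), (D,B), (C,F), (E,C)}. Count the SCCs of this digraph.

{A} is an SCC by itself.
{E} is an SCC by itself.
{C} is an SCC by itself.
{D} is an SCC by itself.
{B} is an SCC by itself.
(and 1 more singleton SCC)
That gives 6 strongly connected components.

6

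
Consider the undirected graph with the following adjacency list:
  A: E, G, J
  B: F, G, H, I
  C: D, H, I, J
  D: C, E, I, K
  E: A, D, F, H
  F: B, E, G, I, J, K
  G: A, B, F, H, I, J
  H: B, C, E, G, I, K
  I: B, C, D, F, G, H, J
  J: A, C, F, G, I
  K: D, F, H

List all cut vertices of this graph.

Removing F, for instance, still leaves 1 component. No single vertex removal increases the component count — the graph has no articulation points.

none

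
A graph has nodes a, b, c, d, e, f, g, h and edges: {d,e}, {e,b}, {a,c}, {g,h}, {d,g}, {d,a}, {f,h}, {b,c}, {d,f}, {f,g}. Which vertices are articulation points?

Removing d increases the component count from 1 to 2, so d is a cut vertex.
By contrast removing g leaves 1 component; it is not a cut vertex. No other vertex is a cut vertex either.

d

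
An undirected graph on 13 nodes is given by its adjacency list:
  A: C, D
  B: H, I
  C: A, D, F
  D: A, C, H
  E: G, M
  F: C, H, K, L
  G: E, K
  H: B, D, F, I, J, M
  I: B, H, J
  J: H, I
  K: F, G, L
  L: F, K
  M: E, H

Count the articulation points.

1

Removing H increases the component count from 1 to 2, so H is a cut vertex.
By contrast removing G leaves 1 component; it is not a cut vertex. No other vertex is a cut vertex either.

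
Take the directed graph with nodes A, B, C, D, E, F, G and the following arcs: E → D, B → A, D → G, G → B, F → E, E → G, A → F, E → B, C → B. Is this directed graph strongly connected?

No

There is no directed path from A to C, so the graph is not strongly connected.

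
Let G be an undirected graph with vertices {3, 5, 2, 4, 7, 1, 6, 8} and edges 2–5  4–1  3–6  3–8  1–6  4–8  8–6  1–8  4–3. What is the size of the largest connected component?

5

7 is isolated — a component by itself.
Starting from 2 we can reach 2, 5. That is one component of size 2.
Starting from 1 we can reach 1, 3, 4, 6, 8. That is one component of size 5.
The largest has 5 vertices.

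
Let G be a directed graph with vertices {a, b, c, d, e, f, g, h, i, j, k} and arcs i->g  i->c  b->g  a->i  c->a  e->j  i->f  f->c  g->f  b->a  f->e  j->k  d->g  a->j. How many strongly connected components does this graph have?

{a, c, f, g, i} are all mutually reachable — one SCC of size 5.
{k} is an SCC by itself.
{e} is an SCC by itself.
{h} is an SCC by itself.
{j} is an SCC by itself.
(and 2 more singleton SCCs)
That gives 7 strongly connected components.

7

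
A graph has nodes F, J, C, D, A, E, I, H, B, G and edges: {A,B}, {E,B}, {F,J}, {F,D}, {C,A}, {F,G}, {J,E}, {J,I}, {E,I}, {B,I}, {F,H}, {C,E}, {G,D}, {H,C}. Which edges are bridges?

The edges on the cycle F-G-D-F are not bridges since each lies on that cycle.
Every edge lies on some cycle, so there are no bridges.

none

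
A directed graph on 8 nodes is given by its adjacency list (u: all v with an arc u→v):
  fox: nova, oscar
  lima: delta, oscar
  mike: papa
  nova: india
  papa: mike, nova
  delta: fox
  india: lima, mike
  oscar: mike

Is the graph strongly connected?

Yes

From oscar we can reach every vertex (fox, lima, mike, nova, papa, delta, india, oscar), and every vertex can reach oscar (fox, lima, mike, nova, papa, delta, india, oscar). So the whole graph is one strongly connected component.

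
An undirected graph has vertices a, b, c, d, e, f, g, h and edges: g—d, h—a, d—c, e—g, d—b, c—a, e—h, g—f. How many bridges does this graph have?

The edges on the cycle e-g-d-c-a-h-e are not bridges since each lies on that cycle.
But removing f—g disconnects f from g; removing d—b disconnects d from b — these are bridges.
That makes 2 bridges.

2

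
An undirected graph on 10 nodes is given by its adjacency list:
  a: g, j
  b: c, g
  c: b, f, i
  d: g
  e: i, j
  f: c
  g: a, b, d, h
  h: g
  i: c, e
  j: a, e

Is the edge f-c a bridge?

Yes

Removing f-c leaves no path between f and c: the component count goes from 1 to 2. So it is a bridge.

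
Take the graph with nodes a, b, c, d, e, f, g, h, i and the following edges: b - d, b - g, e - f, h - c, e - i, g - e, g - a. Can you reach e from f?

Yes

From f we can reach a, b, d, e, f, g, i, which includes e.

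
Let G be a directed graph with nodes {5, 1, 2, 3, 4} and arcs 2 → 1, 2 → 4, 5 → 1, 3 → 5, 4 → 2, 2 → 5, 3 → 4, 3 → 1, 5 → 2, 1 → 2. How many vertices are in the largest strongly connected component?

{1, 2, 4, 5} are all mutually reachable — one SCC of size 4.
{3} is an SCC by itself.
The largest has 4 vertices.

4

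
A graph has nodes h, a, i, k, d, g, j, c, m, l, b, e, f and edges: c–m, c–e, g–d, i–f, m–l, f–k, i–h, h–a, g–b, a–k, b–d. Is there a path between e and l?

Yes

From e we can reach c, e, l, m, which includes l.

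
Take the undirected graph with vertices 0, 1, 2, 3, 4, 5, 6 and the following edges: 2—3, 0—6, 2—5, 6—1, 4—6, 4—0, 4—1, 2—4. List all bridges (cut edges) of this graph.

2-3, 2-4, 2-5

The edges on the cycle 4-0-6-4 are not bridges since each lies on that cycle.
But removing 5—2 disconnects 5 from 2; removing 2—3 disconnects 2 from 3; removing 2—4 disconnects 2 from 4 — these are bridges.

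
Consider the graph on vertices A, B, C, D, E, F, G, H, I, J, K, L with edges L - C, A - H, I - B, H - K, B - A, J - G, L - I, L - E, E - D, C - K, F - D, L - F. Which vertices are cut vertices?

L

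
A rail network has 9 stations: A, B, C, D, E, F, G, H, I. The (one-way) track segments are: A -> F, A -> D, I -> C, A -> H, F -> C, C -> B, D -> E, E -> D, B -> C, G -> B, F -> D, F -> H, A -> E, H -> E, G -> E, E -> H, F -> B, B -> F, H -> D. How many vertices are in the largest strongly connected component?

{B, C, F} are all mutually reachable — one SCC of size 3.
{D, E, H} are all mutually reachable — one SCC of size 3.
{G} is an SCC by itself.
{I} is an SCC by itself.
{A} is an SCC by itself.
The largest has 3 vertices.

3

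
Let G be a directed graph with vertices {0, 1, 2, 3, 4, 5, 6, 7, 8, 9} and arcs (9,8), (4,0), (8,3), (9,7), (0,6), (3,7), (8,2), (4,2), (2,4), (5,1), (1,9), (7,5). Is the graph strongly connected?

There is no directed path from 6 to 0, so the graph is not strongly connected.

No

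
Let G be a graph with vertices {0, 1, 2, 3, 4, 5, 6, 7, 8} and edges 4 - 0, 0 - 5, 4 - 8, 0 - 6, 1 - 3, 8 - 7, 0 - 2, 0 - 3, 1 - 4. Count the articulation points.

3

Removing 0 increases the component count from 1 to 4, so 0 is a cut vertex.
Removing 4 increases the component count from 1 to 2, so 4 is a cut vertex.
Removing 8 increases the component count from 1 to 2, so 8 is a cut vertex.
By contrast removing 6 leaves 1 component; it is not a cut vertex. No other vertex is a cut vertex either.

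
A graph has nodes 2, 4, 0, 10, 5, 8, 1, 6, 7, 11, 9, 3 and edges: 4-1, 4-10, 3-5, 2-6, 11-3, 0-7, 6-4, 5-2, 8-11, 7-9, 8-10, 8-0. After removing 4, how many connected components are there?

2

With 4 gone, the remaining components are: {1}; {0, 2, 3, 5, 6, 7, 8, 9, 10, 11}.
That is 2 components.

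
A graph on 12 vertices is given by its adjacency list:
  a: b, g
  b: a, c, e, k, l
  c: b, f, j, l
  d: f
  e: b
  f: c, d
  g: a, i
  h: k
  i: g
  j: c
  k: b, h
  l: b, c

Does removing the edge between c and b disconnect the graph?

After removing c-b, the path c-l-b still connects them, so the edge is not a bridge.

No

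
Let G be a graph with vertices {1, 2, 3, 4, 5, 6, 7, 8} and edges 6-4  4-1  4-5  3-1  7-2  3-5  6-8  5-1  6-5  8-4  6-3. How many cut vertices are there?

Removing 5, for instance, still leaves 2 components. No single vertex removal increases the component count — the graph has no articulation points.

0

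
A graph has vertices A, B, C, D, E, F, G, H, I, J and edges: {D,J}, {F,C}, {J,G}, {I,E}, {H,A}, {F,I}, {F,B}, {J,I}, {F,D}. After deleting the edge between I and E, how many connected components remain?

3

Before removal there are 2 components.
I - E is a bridge — removing it separates I's side from E's side.
After removal: 3 components.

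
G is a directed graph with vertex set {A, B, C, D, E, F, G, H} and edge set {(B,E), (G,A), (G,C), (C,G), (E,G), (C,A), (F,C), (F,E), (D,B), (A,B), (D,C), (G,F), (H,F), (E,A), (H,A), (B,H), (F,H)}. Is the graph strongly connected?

No

There is no directed path from C to D, so the graph is not strongly connected.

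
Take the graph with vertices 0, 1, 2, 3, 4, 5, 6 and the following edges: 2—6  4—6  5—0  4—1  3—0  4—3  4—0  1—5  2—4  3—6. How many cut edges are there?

0

The edges on the cycle 2-4-3-6-2 are not bridges since each lies on that cycle.
Every edge lies on some cycle, so there are no bridges.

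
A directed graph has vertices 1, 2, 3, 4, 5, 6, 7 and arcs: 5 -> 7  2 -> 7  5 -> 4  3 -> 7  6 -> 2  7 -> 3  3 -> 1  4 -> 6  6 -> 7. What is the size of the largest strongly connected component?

2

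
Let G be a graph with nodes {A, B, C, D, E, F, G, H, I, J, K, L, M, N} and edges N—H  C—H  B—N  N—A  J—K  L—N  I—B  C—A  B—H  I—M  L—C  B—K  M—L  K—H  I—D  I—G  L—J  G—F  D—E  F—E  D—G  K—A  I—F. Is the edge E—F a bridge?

After removing E—F, the path E-D-I-F still connects them, so the edge is not a bridge.

No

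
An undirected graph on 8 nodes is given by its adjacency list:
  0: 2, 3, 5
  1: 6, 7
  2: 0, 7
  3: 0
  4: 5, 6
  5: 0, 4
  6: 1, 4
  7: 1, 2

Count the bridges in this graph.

1

The edges on the cycle 4-6-1-7-2-0-5-4 are not bridges since each lies on that cycle.
But removing 0-3 disconnects 0 from 3 — this is a bridge.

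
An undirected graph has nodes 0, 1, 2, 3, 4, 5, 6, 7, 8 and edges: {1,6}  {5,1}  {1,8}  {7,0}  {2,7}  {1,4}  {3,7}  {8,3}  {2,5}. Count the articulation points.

Removing 1 increases the component count from 1 to 3, so 1 is a cut vertex.
Removing 7 increases the component count from 1 to 2, so 7 is a cut vertex.
By contrast removing 8 leaves 1 component; it is not a cut vertex. No other vertex is a cut vertex either.

2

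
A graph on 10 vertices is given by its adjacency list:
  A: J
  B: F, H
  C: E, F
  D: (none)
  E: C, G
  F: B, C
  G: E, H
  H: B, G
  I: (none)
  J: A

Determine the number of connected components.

D is isolated — a component by itself.
I is isolated — a component by itself.
Starting from A we can reach A, J. That is one component of size 2.
Starting from B we can reach B, C, E, F, G, H. That is one component of size 6.
Total: 4 components.

4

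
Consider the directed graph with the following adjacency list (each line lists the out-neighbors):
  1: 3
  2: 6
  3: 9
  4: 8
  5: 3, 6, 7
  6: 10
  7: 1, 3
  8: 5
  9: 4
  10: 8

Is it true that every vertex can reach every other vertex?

There is no directed path from 1 to 2, so the graph is not strongly connected.

No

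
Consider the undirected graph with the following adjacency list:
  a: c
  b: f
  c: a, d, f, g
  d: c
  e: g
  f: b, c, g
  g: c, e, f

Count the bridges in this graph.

4

The edges on the cycle g-f-c-g are not bridges since each lies on that cycle.
But removing f-b disconnects f from b; removing c-a disconnects c from a; removing c-d disconnects c from d; removing g-e disconnects g from e — these are bridges.
That makes 4 bridges.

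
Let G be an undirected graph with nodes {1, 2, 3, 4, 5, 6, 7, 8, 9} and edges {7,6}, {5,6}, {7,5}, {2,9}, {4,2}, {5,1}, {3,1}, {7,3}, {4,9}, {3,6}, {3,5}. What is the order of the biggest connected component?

5

8 is isolated — a component by itself.
Starting from 2 we can reach 2, 4, 9. That is one component of size 3.
Starting from 1 we can reach 1, 3, 5, 6, 7. That is one component of size 5.
The largest has 5 vertices.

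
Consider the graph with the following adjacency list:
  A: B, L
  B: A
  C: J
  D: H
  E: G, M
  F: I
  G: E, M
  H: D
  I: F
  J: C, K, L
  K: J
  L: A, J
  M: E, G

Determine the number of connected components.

4

Starting from D we can reach D, H. That is one component of size 2.
Starting from F we can reach F, I. That is one component of size 2.
Starting from E we can reach E, G, M. That is one component of size 3.
Starting from A we can reach A, B, C, J, K, L. That is one component of size 6.
Total: 4 components.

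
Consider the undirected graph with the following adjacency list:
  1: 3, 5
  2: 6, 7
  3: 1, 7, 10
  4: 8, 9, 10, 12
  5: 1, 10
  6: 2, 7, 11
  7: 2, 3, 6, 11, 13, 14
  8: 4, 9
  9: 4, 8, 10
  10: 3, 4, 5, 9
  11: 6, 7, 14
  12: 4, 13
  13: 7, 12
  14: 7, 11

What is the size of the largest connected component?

14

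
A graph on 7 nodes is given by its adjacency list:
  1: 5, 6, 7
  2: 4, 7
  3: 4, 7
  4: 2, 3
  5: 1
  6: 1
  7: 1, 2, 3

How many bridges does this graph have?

The edges on the cycle 2-4-3-7-2 are not bridges since each lies on that cycle.
But removing 6-1 disconnects 6 from 1; removing 7-1 disconnects 7 from 1; removing 1-5 disconnects 1 from 5 — these are bridges.
That makes 3 bridges.

3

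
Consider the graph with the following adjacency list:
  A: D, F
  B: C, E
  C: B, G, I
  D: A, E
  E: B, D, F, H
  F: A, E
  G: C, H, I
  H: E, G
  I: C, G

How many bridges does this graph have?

0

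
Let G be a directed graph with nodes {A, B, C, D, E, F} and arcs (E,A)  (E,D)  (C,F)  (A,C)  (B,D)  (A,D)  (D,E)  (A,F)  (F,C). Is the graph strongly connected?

No

There is no directed path from D to B, so the graph is not strongly connected.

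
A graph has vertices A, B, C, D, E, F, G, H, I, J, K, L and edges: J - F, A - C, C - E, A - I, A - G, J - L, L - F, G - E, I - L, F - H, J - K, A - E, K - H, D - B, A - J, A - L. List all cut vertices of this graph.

A

Removing A increases the component count from 2 to 3, so A is a cut vertex.
By contrast removing K leaves 2 components; it is not a cut vertex. No other vertex is a cut vertex either.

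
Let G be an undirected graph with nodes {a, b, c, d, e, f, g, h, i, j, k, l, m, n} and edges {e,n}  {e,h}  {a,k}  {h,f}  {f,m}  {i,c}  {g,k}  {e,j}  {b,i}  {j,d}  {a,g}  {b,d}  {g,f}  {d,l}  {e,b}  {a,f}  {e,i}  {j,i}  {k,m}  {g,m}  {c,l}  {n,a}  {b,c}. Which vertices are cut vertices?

Removing e increases the component count from 1 to 2, so e is a cut vertex.
By contrast removing i leaves 1 component; it is not a cut vertex. No other vertex is a cut vertex either.

e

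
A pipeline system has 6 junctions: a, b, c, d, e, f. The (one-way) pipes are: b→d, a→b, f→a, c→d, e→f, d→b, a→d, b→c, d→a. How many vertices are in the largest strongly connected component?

{a, b, c, d} are all mutually reachable — one SCC of size 4.
{f} is an SCC by itself.
{e} is an SCC by itself.
The largest has 4 vertices.

4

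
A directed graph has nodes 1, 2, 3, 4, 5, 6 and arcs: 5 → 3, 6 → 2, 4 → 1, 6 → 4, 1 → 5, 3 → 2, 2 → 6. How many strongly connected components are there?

1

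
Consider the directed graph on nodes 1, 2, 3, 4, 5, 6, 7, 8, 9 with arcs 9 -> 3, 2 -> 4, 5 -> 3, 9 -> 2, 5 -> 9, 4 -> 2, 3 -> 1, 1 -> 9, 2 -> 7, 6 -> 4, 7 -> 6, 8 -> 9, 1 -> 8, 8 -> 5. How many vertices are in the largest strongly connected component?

5

{1, 3, 5, 8, 9} are all mutually reachable — one SCC of size 5.
{2, 4, 6, 7} are all mutually reachable — one SCC of size 4.
The largest has 5 vertices.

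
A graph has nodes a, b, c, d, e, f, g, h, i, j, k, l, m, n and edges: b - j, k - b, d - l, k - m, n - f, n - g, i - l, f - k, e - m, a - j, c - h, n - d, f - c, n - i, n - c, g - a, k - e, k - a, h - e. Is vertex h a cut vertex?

No

Deleting h leaves 1 component (was 1) (its neighbors c, e remain connected to each other), so h is not a cut vertex.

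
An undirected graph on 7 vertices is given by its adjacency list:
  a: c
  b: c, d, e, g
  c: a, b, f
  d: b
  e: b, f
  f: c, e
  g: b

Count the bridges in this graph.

3

The edges on the cycle e-f-c-b-e are not bridges since each lies on that cycle.
But removing b-g disconnects b from g; removing b-d disconnects b from d; removing c-a disconnects c from a — these are bridges.
That makes 3 bridges.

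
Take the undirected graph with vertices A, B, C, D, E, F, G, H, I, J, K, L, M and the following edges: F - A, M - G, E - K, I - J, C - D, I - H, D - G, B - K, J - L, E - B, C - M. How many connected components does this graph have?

4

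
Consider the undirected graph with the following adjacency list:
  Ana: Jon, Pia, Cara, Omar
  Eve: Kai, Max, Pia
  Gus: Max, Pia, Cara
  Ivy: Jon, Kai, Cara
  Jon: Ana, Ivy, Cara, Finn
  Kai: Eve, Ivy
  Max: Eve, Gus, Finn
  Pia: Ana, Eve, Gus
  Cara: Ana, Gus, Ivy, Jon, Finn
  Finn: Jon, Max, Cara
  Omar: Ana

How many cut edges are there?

The edges on the cycle Cara-Ana-Jon-Cara are not bridges since each lies on that cycle.
But removing Omar-Ana disconnects Omar from Ana — this is a bridge.

1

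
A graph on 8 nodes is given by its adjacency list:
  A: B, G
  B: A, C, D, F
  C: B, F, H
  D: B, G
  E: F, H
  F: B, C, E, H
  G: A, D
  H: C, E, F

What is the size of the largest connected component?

Starting from A we can reach A, B, C, D, E, F, G, H. That is one component of size 8.
The largest has 8 vertices.

8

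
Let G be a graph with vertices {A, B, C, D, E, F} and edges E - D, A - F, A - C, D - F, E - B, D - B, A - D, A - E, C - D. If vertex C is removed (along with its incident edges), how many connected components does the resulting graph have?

With C gone, the remaining components are: {A, B, D, E, F}.
That is 1 component.

1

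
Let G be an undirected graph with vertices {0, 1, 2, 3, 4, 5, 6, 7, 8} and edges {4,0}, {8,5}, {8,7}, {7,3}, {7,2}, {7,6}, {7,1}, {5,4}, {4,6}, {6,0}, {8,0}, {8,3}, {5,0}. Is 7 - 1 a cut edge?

Removing 7 - 1 leaves no path between 7 and 1: the component count goes from 1 to 2. So it is a bridge.

Yes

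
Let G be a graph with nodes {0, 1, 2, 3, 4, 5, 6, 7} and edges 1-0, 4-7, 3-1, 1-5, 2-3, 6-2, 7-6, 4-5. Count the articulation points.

Removing 1 increases the component count from 1 to 2, so 1 is a cut vertex.
By contrast removing 5 leaves 1 component; it is not a cut vertex. No other vertex is a cut vertex either.

1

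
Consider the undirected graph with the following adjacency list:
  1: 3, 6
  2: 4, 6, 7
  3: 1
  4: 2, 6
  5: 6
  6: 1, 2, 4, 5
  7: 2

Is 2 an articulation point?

Yes

Deleting 2 raises the number of components from 1 to 2, so 2 is a cut vertex.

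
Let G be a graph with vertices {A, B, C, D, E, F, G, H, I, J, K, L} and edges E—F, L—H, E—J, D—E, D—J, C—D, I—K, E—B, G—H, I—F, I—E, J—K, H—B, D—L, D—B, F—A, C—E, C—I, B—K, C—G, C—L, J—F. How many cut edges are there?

1

The edges on the cycle C-I-K-J-E-D-C are not bridges since each lies on that cycle.
But removing F—A disconnects F from A — this is a bridge.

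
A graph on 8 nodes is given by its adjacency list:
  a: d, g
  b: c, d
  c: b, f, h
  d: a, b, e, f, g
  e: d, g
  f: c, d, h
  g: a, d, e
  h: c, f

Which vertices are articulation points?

Removing d increases the component count from 1 to 2, so d is a cut vertex.
By contrast removing c leaves 1 component; it is not a cut vertex. No other vertex is a cut vertex either.

d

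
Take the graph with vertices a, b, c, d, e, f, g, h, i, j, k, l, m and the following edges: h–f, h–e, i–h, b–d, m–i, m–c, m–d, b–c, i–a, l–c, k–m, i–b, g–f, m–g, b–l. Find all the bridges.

a-i, e-h, k-m

The edges on the cycle b-l-c-b are not bridges since each lies on that cycle.
But removing h–e disconnects h from e; removing a–i disconnects a from i; removing k–m disconnects k from m — these are bridges.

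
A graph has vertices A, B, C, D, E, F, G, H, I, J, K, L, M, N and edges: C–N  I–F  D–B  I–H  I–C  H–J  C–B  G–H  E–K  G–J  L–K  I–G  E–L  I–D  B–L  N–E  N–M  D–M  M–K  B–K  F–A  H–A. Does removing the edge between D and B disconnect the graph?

After removing D–B, the path D-I-C-B still connects them, so the edge is not a bridge.

No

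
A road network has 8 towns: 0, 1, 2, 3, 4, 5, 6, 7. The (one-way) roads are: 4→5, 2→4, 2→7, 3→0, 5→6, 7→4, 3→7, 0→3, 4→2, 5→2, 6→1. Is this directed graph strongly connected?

There is no directed path from 1 to 2, so the graph is not strongly connected.

No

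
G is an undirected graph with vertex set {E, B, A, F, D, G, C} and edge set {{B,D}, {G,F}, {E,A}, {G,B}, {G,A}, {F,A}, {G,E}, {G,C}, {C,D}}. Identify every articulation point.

Removing G increases the component count from 1 to 2, so G is a cut vertex.
By contrast removing A leaves 1 component; it is not a cut vertex. No other vertex is a cut vertex either.

G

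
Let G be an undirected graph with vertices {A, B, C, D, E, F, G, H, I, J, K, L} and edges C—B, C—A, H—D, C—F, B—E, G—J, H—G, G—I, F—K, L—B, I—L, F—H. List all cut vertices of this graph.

B, C, F, G, H

Removing B increases the component count from 1 to 2, so B is a cut vertex.
Removing C increases the component count from 1 to 2, so C is a cut vertex.
Removing F increases the component count from 1 to 2, so F is a cut vertex.
Likewise G, H are cut vertices.
By contrast removing E leaves 1 component; it is not a cut vertex. No other vertex is a cut vertex either.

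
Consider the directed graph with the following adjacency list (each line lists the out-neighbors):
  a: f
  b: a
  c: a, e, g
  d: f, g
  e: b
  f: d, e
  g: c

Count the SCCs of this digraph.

1

{a, b, c, d, e, f, g} are all mutually reachable — one SCC of size 7.
That gives 1 strongly connected component.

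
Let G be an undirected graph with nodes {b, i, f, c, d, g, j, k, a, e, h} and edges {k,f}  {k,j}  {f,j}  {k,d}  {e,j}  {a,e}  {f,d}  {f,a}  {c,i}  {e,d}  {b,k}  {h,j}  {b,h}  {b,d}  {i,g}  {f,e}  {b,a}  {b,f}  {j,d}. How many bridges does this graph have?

2

The edges on the cycle b-k-f-a-e-j-h-b are not bridges since each lies on that cycle.
But removing c—i disconnects c from i; removing i—g disconnects i from g — these are bridges.
That makes 2 bridges.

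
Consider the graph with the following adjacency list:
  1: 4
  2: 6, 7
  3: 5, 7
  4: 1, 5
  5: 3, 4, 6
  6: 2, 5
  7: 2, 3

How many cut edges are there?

The edges on the cycle 6-2-7-3-5-6 are not bridges since each lies on that cycle.
But removing 5-4 disconnects 5 from 4; removing 4-1 disconnects 4 from 1 — these are bridges.
That makes 2 bridges.

2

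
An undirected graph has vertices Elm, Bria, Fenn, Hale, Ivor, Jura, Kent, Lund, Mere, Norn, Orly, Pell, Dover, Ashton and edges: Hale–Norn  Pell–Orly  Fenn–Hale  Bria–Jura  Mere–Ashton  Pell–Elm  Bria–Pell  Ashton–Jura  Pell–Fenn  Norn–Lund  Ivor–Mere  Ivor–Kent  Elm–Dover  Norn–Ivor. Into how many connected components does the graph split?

1

Starting from Elm we can reach Elm, Bria, Fenn, Hale, Ivor, Jura, Kent, Lund, Mere, Norn, Orly, Pell, Dover, Ashton. That is one component of size 14.
Total: 1 component.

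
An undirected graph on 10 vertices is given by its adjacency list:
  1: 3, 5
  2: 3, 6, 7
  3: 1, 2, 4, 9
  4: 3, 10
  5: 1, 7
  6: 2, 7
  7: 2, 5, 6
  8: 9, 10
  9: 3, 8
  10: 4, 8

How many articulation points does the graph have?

Removing 3 increases the component count from 1 to 2, so 3 is a cut vertex.
By contrast removing 5 leaves 1 component; it is not a cut vertex. No other vertex is a cut vertex either.

1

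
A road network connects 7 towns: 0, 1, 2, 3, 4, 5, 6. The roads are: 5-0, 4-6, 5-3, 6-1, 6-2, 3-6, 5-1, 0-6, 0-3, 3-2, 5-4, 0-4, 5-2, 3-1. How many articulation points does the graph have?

Removing 2, for instance, still leaves 1 component. No single vertex removal increases the component count — the graph has no articulation points.

0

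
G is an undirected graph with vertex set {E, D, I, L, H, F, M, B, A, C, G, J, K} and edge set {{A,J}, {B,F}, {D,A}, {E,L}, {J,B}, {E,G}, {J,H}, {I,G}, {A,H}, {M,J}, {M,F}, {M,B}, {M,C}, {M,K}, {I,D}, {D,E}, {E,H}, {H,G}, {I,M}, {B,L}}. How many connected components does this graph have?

1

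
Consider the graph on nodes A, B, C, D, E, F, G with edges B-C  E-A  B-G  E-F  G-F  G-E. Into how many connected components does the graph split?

2

D is isolated — a component by itself.
Starting from A we can reach A, B, C, E, F, G. That is one component of size 6.
Total: 2 components.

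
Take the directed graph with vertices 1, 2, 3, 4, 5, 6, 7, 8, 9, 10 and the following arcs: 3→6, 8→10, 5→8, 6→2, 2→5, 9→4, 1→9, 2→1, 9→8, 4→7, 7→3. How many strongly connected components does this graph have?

4

{1, 2, 3, 4, 6, 7, 9} are all mutually reachable — one SCC of size 7.
{8} is an SCC by itself.
{10} is an SCC by itself.
{5} is an SCC by itself.
That gives 4 strongly connected components.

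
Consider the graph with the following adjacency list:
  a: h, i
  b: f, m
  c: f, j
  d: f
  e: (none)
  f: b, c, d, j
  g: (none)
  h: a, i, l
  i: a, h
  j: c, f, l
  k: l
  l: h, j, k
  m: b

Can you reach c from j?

From j we can reach a, b, c, d, f, h, i, j, k, l, m, which includes c.

Yes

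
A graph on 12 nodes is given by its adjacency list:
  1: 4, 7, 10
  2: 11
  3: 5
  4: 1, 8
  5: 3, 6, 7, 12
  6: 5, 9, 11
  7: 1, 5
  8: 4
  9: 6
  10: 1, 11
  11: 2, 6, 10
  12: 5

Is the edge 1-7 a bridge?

No

After removing 1-7, the path 1-10-11-6-5-7 still connects them, so the edge is not a bridge.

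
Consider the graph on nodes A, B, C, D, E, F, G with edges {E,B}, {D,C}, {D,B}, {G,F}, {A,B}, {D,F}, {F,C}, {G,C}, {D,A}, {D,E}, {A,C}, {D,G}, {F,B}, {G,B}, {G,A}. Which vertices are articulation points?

none

Removing A, for instance, still leaves 1 component. No single vertex removal increases the component count — the graph has no articulation points.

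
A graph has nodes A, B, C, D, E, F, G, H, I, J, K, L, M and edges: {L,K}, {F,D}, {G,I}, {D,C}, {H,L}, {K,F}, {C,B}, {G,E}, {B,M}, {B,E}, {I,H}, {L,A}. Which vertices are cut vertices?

B, L

Removing B increases the component count from 2 to 3, so B is a cut vertex.
Removing L increases the component count from 2 to 3, so L is a cut vertex.
By contrast removing E leaves 2 components; it is not a cut vertex. No other vertex is a cut vertex either.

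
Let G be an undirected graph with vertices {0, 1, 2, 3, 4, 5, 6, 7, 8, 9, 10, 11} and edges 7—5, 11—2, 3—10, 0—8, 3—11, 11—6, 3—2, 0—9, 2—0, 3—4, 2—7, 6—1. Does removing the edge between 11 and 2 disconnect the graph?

After removing 11—2, the path 11-3-2 still connects them, so the edge is not a bridge.

No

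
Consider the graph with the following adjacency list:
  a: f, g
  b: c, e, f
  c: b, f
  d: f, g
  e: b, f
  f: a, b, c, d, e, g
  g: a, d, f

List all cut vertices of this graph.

Removing f increases the component count from 1 to 2, so f is a cut vertex.
By contrast removing g leaves 1 component; it is not a cut vertex. No other vertex is a cut vertex either.

f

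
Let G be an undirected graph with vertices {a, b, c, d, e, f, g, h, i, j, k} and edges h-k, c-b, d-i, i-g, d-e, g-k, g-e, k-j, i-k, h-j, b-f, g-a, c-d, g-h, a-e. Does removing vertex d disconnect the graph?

Deleting d raises the number of components from 1 to 2, so d is a cut vertex.

Yes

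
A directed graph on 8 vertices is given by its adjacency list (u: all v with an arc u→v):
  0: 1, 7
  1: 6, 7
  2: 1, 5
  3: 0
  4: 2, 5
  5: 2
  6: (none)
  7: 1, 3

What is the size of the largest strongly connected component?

4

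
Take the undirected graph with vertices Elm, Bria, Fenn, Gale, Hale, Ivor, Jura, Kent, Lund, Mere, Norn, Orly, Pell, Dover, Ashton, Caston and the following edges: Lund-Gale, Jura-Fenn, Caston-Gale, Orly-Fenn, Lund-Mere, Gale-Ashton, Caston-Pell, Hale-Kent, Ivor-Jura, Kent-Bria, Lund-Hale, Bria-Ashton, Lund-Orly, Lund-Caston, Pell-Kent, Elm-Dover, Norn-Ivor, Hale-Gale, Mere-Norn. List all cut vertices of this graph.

Lund

Removing Lund increases the component count from 2 to 3, so Lund is a cut vertex.
By contrast removing Orly leaves 2 components; it is not a cut vertex. No other vertex is a cut vertex either.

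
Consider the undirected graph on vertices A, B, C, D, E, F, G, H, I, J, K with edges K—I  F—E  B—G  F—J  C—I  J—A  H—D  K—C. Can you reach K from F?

No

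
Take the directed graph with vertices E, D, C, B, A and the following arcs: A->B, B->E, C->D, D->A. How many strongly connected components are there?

5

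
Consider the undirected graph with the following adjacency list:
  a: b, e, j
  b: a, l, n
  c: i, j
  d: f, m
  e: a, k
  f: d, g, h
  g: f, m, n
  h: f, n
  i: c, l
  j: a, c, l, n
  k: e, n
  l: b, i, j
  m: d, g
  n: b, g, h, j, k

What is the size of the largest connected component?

14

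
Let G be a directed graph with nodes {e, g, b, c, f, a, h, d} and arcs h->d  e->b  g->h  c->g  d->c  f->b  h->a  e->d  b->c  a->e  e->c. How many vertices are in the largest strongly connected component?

{a, b, c, d, e, g, h} are all mutually reachable — one SCC of size 7.
{f} is an SCC by itself.
The largest has 7 vertices.

7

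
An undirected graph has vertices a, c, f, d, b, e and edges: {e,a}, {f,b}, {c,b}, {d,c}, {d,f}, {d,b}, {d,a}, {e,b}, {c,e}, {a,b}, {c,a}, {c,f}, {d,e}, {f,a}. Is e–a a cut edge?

After removing e–a, the path e-d-a still connects them, so the edge is not a bridge.

No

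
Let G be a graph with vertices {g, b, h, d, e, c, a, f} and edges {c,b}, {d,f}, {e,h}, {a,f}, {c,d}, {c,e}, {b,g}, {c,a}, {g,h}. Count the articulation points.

1

Removing c increases the component count from 1 to 2, so c is a cut vertex.
By contrast removing a leaves 1 component; it is not a cut vertex. No other vertex is a cut vertex either.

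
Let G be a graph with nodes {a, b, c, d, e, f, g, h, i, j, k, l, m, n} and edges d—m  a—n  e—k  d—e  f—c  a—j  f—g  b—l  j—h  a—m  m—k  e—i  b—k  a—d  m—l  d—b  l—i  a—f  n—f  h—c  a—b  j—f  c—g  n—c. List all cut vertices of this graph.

Removing a increases the component count from 1 to 2, so a is a cut vertex.
By contrast removing i leaves 1 component; it is not a cut vertex. No other vertex is a cut vertex either.

a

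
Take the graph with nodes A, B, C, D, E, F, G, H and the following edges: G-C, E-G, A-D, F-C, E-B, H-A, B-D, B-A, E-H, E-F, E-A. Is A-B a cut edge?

No

After removing A-B, the path A-E-B still connects them, so the edge is not a bridge.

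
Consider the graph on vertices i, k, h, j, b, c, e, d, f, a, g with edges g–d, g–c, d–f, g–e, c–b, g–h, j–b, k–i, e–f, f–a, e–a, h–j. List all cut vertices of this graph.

g

Removing g increases the component count from 2 to 3, so g is a cut vertex.
By contrast removing i leaves 2 components; it is not a cut vertex. No other vertex is a cut vertex either.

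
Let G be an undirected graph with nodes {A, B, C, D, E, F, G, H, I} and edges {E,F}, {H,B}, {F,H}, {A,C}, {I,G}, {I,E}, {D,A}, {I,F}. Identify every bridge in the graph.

A-C, A-D, B-H, F-H, G-I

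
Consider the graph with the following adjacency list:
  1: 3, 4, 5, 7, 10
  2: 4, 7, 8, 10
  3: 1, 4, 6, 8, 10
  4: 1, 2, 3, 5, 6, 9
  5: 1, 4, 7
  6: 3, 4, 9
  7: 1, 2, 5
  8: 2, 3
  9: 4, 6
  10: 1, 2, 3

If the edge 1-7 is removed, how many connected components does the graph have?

1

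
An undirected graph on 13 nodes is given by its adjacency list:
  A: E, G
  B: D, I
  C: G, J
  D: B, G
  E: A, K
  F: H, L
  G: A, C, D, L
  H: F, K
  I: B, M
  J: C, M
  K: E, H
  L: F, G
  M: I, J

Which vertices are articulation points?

G

Removing G increases the component count from 1 to 2, so G is a cut vertex.
By contrast removing I leaves 1 component; it is not a cut vertex. No other vertex is a cut vertex either.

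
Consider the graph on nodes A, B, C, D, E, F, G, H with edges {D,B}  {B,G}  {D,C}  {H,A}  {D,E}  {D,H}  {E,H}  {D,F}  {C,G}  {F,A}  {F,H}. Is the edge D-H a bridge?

No

After removing D-H, the path D-F-H still connects them, so the edge is not a bridge.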